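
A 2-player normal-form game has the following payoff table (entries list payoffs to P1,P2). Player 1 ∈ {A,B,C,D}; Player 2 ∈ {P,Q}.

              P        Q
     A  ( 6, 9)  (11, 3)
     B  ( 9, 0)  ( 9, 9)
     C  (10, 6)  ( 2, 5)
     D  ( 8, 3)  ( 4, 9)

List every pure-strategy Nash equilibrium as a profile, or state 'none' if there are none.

PSNE = {(C,P)}

(A,P): not NE [P1→C gives 10>6]
(A,Q): not NE [P2→P gives 9>3]
(B,P): not NE [P1→C gives 10>9; P2→Q gives 9>0]
(B,Q): not NE [P1→A gives 11>9]
(C,P): NE
(C,Q): not NE [P1→A gives 11>2; P2→P gives 6>5]
(D,P): not NE [P1→C gives 10>8; P2→Q gives 9>3]
(D,Q): not NE [P1→A gives 11>4]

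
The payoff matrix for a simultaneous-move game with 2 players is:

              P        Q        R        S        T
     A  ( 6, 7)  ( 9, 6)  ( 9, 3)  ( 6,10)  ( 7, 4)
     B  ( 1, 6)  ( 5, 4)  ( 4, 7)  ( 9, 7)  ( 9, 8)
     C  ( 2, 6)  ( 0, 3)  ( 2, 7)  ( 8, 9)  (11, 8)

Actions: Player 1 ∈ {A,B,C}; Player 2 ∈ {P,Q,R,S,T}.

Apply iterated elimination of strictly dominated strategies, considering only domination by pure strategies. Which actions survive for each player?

Survivors P1:{B,C} P2:{S,T}

P2 drop P (S beats it: A:10>7 B:7>6 C:9>6)
P2 drop Q (S beats it: A:10>6 B:7>4 C:9>3)
P2 drop R (T beats it: A:4>3 B:8>7 C:8>7)
P1 drop A (B beats it: S:9>6 T:9>7)
P1→{B,C} P2→{S,T}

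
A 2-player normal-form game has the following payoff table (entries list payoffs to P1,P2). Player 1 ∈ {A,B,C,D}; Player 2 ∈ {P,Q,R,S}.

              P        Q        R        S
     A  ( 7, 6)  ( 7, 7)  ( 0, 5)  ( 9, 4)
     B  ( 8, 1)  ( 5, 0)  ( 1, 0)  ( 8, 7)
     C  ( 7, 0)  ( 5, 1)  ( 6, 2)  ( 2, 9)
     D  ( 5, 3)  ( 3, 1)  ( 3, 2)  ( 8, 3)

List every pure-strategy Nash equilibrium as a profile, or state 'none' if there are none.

(A,P): not NE [P1→B gives 8>7; P2→Q gives 7>6]
(A,Q): NE
(A,R): not NE [P1→C gives 6>0; P2→Q gives 7>5]
(A,S): not NE [P2→Q gives 7>4]
(B,P): not NE [P2→S gives 7>1]
(B,Q): not NE [P1→A gives 7>5; P2→S gives 7>0]
(B,R): not NE [P1→C gives 6>1; P2→S gives 7>0]
(B,S): not NE [P1→A gives 9>8]
(C,P): not NE [P1→B gives 8>7; P2→S gives 9>0]
(C,Q): not NE [P1→A gives 7>5; P2→S gives 9>1]
(C,R): not NE [P2→S gives 9>2]
(C,S): not NE [P1→A gives 9>2]
(D,P): not NE [P1→B gives 8>5]
(D,Q): not NE [P1→A gives 7>3; P2→S gives 3>1]
(D,R): not NE [P1→C gives 6>3; P2→S gives 3>2]
(D,S): not NE [P1→A gives 9>8]

NE set: (A,Q)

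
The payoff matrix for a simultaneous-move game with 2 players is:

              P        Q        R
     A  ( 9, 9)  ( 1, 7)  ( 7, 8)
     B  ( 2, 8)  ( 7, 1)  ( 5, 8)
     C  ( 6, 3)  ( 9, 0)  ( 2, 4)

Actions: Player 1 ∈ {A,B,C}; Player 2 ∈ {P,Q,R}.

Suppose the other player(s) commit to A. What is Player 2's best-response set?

u_2(P vs A) = 9
u_2(Q vs A) = 7
u_2(R vs A) = 8
max payoff 9 at {P}

P2 best: {P}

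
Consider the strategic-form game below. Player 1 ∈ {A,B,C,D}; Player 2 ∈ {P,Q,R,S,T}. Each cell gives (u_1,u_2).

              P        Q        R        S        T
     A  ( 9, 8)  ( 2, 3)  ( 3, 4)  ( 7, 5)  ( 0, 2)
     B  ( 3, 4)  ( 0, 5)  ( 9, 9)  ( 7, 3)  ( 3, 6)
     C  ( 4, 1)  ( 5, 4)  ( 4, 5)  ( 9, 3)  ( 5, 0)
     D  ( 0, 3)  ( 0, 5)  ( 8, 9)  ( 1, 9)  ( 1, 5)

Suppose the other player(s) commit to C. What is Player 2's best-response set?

argmax u_2 = {R}

u_2(P vs C) = 1
u_2(Q vs C) = 4
u_2(R vs C) = 5
u_2(S vs C) = 3
u_2(T vs C) = 0
max payoff 5 at {R}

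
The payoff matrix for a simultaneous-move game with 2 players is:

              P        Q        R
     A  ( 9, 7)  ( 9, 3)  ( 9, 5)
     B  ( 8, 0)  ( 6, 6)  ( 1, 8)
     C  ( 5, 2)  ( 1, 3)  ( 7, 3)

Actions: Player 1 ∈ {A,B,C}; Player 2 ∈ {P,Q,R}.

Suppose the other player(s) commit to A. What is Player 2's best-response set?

u_2(P vs A) = 7
u_2(Q vs A) = 3
u_2(R vs A) = 5
max payoff 7 at {P}

BR_2 = {P}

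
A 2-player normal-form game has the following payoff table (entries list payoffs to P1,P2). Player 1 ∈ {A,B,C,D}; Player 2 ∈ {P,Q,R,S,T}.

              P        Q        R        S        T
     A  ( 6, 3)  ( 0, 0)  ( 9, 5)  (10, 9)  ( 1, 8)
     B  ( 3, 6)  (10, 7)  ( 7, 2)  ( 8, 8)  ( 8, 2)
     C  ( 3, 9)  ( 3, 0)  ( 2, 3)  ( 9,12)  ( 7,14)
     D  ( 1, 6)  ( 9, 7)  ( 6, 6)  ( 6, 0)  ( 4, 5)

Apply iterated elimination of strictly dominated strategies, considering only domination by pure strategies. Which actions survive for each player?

P1 drop D (B beats it: P:3>1 Q:10>9 R:7>6 S:8>6 T:8>4)
P2 drop P (S beats it: A:9>3 B:8>6 C:12>9)
P2 drop Q (S beats it: A:9>0 B:8>7 C:12>0)
P2 drop R (S beats it: A:9>5 B:8>2 C:12>3)
P1→{A,B,C} P2→{S,T}

Survivors P1:{A,B,C} P2:{S,T}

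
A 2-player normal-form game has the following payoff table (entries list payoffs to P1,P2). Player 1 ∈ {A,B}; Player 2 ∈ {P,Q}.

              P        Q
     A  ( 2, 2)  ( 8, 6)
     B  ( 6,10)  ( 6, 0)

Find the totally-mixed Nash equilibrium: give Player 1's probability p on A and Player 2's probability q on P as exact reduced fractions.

P1 indiff ⇒ q·2+(1-q)·8 = q·6+(1-q)·6 ⇒ q(-4) = (1-q)(-2) ⇒ q = 1/3
P2 indiff ⇒ p·2+(1-p)·10 = p·6+(1-p)·0 ⇒ p(-4) = (1-p)(-10) ⇒ p = 5/7

p=5/7, q=1/3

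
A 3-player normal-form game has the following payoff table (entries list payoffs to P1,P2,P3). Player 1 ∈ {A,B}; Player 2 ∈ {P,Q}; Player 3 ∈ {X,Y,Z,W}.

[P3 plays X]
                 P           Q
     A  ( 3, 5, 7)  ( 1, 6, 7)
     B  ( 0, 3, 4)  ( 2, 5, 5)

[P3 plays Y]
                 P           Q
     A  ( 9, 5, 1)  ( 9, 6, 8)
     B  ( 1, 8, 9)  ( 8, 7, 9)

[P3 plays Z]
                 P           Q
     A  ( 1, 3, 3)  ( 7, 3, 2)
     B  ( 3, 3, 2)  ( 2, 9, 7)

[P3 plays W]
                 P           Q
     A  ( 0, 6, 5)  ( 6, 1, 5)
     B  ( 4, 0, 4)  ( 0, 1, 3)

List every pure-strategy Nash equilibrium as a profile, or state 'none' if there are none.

PSNE = {(A,Q,Y)}

(A,P,X): not NE [P2→Q gives 6>5]
(A,P,Y): not NE [P2→Q gives 6>5; P3→X gives 7>1]
(A,P,Z): not NE [P1→B gives 3>1; P3→X gives 7>3]
(A,P,W): not NE [P1→B gives 4>0; P3→X gives 7>5]
(A,Q,X): not NE [P1→B gives 2>1; P3→Y gives 8>7]
(A,Q,Y): NE
(A,Q,Z): not NE [P3→Y gives 8>2]
(A,Q,W): not NE [P2→P gives 6>1; P3→Y gives 8>5]
(B,P,X): not NE [P1→A gives 3>0; P2→Q gives 5>3; P3→Y gives 9>4]
(B,P,Y): not NE [P1→A gives 9>1]
(B,P,Z): not NE [P2→Q gives 9>3; P3→Y gives 9>2]
(B,P,W): not NE [P2→Q gives 1>0; P3→Y gives 9>4]
(B,Q,X): not NE [P3→Y gives 9>5]
(B,Q,Y): not NE [P1→A gives 9>8; P2→P gives 8>7]
(B,Q,Z): not NE [P1→A gives 7>2; P3→Y gives 9>7]
(B,Q,W): not NE [P1→A gives 6>0; P3→Y gives 9>3]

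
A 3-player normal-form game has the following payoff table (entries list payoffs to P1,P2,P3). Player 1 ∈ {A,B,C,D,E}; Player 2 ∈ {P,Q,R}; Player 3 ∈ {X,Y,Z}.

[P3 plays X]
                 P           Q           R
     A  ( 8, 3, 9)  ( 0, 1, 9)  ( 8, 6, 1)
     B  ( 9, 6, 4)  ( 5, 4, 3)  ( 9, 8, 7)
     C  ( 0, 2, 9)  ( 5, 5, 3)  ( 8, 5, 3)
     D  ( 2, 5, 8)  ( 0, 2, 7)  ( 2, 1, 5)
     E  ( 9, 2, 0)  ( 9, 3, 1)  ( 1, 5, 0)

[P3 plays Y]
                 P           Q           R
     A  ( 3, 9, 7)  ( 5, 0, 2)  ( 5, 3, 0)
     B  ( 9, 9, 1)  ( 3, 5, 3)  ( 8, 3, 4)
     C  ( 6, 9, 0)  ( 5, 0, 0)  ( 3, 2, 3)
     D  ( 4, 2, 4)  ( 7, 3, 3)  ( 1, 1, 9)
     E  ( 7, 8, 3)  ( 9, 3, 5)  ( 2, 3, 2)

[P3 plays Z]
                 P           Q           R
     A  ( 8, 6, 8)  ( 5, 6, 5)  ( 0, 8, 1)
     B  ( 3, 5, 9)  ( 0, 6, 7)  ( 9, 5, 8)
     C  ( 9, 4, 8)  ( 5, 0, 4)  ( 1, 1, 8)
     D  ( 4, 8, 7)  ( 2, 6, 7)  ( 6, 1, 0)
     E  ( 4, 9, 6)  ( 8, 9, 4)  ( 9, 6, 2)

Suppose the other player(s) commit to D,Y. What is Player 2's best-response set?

u_2(P vs D,Y) = 2
u_2(Q vs D,Y) = 3
u_2(R vs D,Y) = 1
max payoff 3 at {Q}

P2 best: {Q}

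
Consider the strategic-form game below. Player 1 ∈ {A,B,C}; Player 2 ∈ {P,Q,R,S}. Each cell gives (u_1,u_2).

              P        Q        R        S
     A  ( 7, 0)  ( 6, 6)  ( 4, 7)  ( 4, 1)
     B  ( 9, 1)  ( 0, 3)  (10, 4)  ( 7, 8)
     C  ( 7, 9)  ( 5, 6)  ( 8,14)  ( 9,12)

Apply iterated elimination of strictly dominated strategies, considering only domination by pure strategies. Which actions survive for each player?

P2 drop P (R beats it: A:7>0 B:4>1 C:14>9)
P2 drop Q (R beats it: A:7>6 B:4>3 C:14>6)
P1 drop A (B beats it: R:10>4 S:7>4)
P1→{B,C} P2→{R,S}

Remaining: P1:{B,C} P2:{R,S}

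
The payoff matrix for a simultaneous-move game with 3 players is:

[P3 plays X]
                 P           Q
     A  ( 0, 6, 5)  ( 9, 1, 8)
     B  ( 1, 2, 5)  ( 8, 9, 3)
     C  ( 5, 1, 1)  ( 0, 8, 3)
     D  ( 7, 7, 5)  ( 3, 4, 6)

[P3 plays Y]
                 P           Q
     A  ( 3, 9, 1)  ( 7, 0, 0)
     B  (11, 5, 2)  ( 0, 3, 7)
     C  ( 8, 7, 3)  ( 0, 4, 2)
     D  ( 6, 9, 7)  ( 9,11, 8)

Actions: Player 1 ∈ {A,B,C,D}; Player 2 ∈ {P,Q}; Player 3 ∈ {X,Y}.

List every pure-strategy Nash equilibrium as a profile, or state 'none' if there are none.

(A,P,X): not NE [P1→D gives 7>0]
(A,P,Y): not NE [P1→B gives 11>3; P3→X gives 5>1]
(A,Q,X): not NE [P2→P gives 6>1]
(A,Q,Y): not NE [P1→D gives 9>7; P2→P gives 9>0; P3→X gives 8>0]
(B,P,X): not NE [P1→D gives 7>1; P2→Q gives 9>2]
(B,P,Y): not NE [P3→X gives 5>2]
(B,Q,X): not NE [P1→A gives 9>8; P3→Y gives 7>3]
(B,Q,Y): not NE [P1→D gives 9>0; P2→P gives 5>3]
(C,P,X): not NE [P1→D gives 7>5; P2→Q gives 8>1; P3→Y gives 3>1]
(C,P,Y): not NE [P1→B gives 11>8]
(C,Q,X): not NE [P1→A gives 9>0]
(C,Q,Y): not NE [P1→D gives 9>0; P2→P gives 7>4; P3→X gives 3>2]
(D,P,X): not NE [P3→Y gives 7>5]
(D,P,Y): not NE [P1→B gives 11>6; P2→Q gives 11>9]
(D,Q,X): not NE [P1→A gives 9>3; P2→P gives 7>4; P3→Y gives 8>6]
(D,Q,Y): NE

Nash profiles: (D,Q,Y)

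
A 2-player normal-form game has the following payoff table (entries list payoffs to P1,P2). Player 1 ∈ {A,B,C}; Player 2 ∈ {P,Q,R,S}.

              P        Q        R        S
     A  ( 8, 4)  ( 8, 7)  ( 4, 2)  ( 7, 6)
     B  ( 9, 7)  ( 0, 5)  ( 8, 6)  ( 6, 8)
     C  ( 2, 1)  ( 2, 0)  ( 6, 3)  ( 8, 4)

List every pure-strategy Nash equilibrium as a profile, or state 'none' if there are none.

(A,P): not NE [P1→B gives 9>8; P2→Q gives 7>4]
(A,Q): NE
(A,R): not NE [P1→B gives 8>4; P2→Q gives 7>2]
(A,S): not NE [P1→C gives 8>7; P2→Q gives 7>6]
(B,P): not NE [P2→S gives 8>7]
(B,Q): not NE [P1→A gives 8>0; P2→S gives 8>5]
(B,R): not NE [P2→S gives 8>6]
(B,S): not NE [P1→C gives 8>6]
(C,P): not NE [P1→B gives 9>2; P2→S gives 4>1]
(C,Q): not NE [P1→A gives 8>2; P2→S gives 4>0]
(C,R): not NE [P1→B gives 8>6; P2→S gives 4>3]
(C,S): NE

PSNE = {(A,Q), (C,S)}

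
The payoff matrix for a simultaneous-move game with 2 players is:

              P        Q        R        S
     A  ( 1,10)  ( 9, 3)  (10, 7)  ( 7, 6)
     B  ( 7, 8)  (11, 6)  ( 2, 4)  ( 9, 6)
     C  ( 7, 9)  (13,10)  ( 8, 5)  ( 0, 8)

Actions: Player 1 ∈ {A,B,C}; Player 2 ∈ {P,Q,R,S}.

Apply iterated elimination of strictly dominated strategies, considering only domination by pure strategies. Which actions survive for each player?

IESDS → P1:{B,C} P2:{P,Q}

P2 drop R (P beats it: A:10>7 B:8>4 C:9>5)
P1 drop A (B beats it: P:7>1 Q:11>9 S:9>7)
P2 drop S (P beats it: B:8>6 C:9>8)
P1→{B,C} P2→{P,Q}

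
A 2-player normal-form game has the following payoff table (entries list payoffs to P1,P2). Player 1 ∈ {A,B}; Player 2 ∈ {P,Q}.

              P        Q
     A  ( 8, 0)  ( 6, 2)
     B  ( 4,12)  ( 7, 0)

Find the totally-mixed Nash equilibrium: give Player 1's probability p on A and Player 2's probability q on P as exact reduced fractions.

P1 indiff ⇒ q·8+(1-q)·6 = q·4+(1-q)·7 ⇒ q(4) = (1-q)(1) ⇒ q = 1/5
P2 indiff ⇒ p·0+(1-p)·12 = p·2+(1-p)·0 ⇒ p(-2) = (1-p)(-12) ⇒ p = 6/7

P1 mixes 6/7 on A; P2 mixes 1/5 on P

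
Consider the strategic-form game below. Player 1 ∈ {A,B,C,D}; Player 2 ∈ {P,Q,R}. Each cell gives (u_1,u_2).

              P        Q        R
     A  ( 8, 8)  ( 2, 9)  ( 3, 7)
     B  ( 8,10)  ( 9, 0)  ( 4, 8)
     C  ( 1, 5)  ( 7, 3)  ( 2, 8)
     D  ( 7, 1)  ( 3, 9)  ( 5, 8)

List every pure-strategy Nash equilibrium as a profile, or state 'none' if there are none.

(A,P): not NE [P2→Q gives 9>8]
(A,Q): not NE [P1→B gives 9>2]
(A,R): not NE [P1→D gives 5>3; P2→Q gives 9>7]
(B,P): NE
(B,Q): not NE [P2→P gives 10>0]
(B,R): not NE [P1→D gives 5>4; P2→P gives 10>8]
(C,P): not NE [P1→B gives 8>1; P2→R gives 8>5]
(C,Q): not NE [P1→B gives 9>7; P2→R gives 8>3]
(C,R): not NE [P1→D gives 5>2]
(D,P): not NE [P1→B gives 8>7; P2→Q gives 9>1]
(D,Q): not NE [P1→B gives 9>3]
(D,R): not NE [P2→Q gives 9>8]

Nash profiles: (B,P)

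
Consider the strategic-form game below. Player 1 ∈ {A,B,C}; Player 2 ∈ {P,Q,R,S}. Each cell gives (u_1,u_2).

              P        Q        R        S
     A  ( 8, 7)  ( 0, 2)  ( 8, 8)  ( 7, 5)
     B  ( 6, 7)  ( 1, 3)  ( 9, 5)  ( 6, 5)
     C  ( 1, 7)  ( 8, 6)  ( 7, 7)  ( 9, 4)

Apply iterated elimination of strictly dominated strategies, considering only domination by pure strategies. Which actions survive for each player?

Remaining: P1:{A,B} P2:{P,R}

P2 drop Q (P beats it: A:7>2 B:7>3 C:7>6)
P2 drop S (P beats it: A:7>5 B:7>5 C:7>4)
P1 drop C (A beats it: P:8>1 R:8>7)
P1→{A,B} P2→{P,R}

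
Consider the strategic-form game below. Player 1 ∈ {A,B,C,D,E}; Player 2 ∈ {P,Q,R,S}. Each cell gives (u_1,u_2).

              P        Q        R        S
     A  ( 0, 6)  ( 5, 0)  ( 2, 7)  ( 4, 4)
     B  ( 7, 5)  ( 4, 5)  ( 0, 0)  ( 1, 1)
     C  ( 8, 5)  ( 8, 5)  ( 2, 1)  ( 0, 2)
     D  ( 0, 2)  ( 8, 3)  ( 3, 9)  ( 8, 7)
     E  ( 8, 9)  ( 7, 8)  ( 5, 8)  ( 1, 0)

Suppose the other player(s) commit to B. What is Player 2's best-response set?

P2 best: {P,Q}

u_2(P vs B) = 5
u_2(Q vs B) = 5
u_2(R vs B) = 0
u_2(S vs B) = 1
max payoff 5 at {P,Q}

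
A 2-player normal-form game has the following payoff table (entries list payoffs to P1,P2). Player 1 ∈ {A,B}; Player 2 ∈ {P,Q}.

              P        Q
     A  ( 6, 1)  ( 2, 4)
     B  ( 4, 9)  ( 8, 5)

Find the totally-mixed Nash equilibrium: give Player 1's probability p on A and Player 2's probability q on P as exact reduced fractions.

P1 indiff ⇒ q·6+(1-q)·2 = q·4+(1-q)·8 ⇒ q(2) = (1-q)(6) ⇒ q = 3/4
P2 indiff ⇒ p·1+(1-p)·9 = p·4+(1-p)·5 ⇒ p(-3) = (1-p)(-4) ⇒ p = 4/7

P1 mixes 4/7 on A; P2 mixes 3/4 on P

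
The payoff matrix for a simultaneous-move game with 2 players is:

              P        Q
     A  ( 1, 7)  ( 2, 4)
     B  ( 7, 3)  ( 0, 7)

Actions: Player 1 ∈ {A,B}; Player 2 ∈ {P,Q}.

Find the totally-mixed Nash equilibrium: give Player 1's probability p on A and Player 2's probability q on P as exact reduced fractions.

P1 mixes 4/7 on A; P2 mixes 1/4 on P

P1 indiff ⇒ q·1+(1-q)·2 = q·7+(1-q)·0 ⇒ q(-6) = (1-q)(-2) ⇒ q = 1/4
P2 indiff ⇒ p·7+(1-p)·3 = p·4+(1-p)·7 ⇒ p(3) = (1-p)(4) ⇒ p = 4/7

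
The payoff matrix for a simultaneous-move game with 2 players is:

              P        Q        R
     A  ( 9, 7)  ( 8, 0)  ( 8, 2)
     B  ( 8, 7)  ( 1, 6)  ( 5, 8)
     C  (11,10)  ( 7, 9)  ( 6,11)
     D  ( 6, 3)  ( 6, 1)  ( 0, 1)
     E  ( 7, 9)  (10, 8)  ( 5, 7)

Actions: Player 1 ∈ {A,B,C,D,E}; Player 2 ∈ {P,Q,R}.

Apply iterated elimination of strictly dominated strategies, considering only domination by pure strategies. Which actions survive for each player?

P1 drop B (A beats it: P:9>8 Q:8>1 R:8>5)
P1 drop D (A beats it: P:9>6 Q:8>6 R:8>0)
P2 drop Q (P beats it: A:7>0 C:10>9 E:9>8)
P1 drop E (A beats it: P:9>7 R:8>5)
P1→{A,C} P2→{P,R}

Remaining: P1:{A,C} P2:{P,R}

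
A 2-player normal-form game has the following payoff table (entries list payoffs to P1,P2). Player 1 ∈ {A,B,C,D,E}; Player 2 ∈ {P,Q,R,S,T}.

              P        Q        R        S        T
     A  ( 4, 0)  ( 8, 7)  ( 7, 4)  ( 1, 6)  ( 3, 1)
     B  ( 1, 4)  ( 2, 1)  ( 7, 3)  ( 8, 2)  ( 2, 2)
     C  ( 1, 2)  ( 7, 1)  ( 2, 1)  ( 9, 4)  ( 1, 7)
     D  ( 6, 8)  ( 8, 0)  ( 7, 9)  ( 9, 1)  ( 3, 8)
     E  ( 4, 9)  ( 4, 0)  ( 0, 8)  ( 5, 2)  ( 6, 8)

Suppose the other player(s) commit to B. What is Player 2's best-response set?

BR_2 = {P}

u_2(P vs B) = 4
u_2(Q vs B) = 1
u_2(R vs B) = 3
u_2(S vs B) = 2
u_2(T vs B) = 2
max payoff 4 at {P}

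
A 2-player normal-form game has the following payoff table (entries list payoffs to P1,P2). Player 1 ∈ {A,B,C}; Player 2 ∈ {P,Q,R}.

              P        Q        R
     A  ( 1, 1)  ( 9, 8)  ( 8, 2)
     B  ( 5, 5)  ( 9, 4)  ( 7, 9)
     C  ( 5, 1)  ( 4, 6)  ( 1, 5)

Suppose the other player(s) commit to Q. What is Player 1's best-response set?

u_1(A vs Q) = 9
u_1(B vs Q) = 9
u_1(C vs Q) = 4
max payoff 9 at {A,B}

P1 best: {A,B}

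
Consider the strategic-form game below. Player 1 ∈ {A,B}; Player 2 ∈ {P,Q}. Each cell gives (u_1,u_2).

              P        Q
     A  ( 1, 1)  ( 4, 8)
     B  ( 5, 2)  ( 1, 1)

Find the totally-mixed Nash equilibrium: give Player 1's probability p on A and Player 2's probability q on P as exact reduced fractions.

p=1/8, q=3/7

P1 indiff ⇒ q·1+(1-q)·4 = q·5+(1-q)·1 ⇒ q(-4) = (1-q)(-3) ⇒ q = 3/7
P2 indiff ⇒ p·1+(1-p)·2 = p·8+(1-p)·1 ⇒ p(-7) = (1-p)(-1) ⇒ p = 1/8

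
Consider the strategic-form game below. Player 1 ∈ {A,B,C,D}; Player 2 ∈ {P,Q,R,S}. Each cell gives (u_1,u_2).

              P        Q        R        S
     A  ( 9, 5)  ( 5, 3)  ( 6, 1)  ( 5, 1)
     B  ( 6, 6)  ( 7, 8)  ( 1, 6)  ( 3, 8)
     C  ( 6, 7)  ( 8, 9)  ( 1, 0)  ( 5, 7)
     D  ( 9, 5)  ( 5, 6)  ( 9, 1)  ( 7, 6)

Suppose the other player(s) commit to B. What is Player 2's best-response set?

P2 best: {Q,S}

u_2(P vs B) = 6
u_2(Q vs B) = 8
u_2(R vs B) = 6
u_2(S vs B) = 8
max payoff 8 at {Q,S}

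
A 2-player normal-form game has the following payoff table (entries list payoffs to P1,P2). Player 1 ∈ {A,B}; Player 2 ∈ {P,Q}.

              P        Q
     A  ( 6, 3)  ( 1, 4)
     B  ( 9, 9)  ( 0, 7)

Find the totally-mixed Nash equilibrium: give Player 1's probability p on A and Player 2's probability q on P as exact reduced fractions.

(p,q) = (2/3, 1/4)

P1 indiff ⇒ q·6+(1-q)·1 = q·9+(1-q)·0 ⇒ q(-3) = (1-q)(-1) ⇒ q = 1/4
P2 indiff ⇒ p·3+(1-p)·9 = p·4+(1-p)·7 ⇒ p(-1) = (1-p)(-2) ⇒ p = 2/3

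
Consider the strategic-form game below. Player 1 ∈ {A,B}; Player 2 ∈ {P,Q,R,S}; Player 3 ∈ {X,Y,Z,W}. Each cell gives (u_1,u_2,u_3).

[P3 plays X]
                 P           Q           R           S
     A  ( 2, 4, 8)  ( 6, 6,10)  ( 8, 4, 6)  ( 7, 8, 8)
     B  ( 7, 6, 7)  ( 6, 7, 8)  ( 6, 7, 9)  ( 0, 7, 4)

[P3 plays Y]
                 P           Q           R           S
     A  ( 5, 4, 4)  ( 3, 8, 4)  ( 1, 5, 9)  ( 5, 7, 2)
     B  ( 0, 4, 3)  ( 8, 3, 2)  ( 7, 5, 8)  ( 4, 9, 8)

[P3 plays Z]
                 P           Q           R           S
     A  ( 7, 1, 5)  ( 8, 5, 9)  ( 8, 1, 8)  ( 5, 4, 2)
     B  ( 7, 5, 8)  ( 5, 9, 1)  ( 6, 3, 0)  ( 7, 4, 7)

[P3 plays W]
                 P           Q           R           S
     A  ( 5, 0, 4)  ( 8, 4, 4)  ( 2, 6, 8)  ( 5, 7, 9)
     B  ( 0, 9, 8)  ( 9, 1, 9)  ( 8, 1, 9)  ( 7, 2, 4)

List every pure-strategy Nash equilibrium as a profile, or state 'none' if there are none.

PSNE: ∅

(A,P,X): not NE [P1→B gives 7>2; P2→S gives 8>4]
(A,P,Y): not NE [P2→Q gives 8>4; P3→X gives 8>4]
(A,P,Z): not NE [P2→Q gives 5>1; P3→X gives 8>5]
(A,P,W): not NE [P2→S gives 7>0; P3→X gives 8>4]
(A,Q,X): not NE [P2→S gives 8>6]
(A,Q,Y): not NE [P1→B gives 8>3; P3→X gives 10>4]
(A,Q,Z): not NE [P3→X gives 10>9]
(A,Q,W): not NE [P1→B gives 9>8; P2→S gives 7>4; P3→X gives 10>4]
(A,R,X): not NE [P2→S gives 8>4; P3→Y gives 9>6]
(A,R,Y): not NE [P1→B gives 7>1; P2→Q gives 8>5]
(A,R,Z): not NE [P2→Q gives 5>1; P3→Y gives 9>8]
(A,R,W): not NE [P1→B gives 8>2; P2→S gives 7>6; P3→Y gives 9>8]
(A,S,X): not NE [P3→W gives 9>8]
(A,S,Y): not NE [P2→Q gives 8>7; P3→W gives 9>2]
(A,S,Z): not NE [P1→B gives 7>5; P2→Q gives 5>4; P3→W gives 9>2]
(A,S,W): not NE [P1→B gives 7>5]
(B,P,X): not NE [P2→S gives 7>6; P3→W gives 8>7]
(B,P,Y): not NE [P1→A gives 5>0; P2→S gives 9>4; P3→W gives 8>3]
(B,P,Z): not NE [P2→Q gives 9>5]
(B,P,W): not NE [P1→A gives 5>0]
(B,Q,X): not NE [P3→W gives 9>8]
(B,Q,Y): not NE [P2→S gives 9>3; P3→W gives 9>2]
(B,Q,Z): not NE [P1→A gives 8>5; P3→W gives 9>1]
(B,Q,W): not NE [P2→P gives 9>1]
(B,R,X): not NE [P1→A gives 8>6]
(B,R,Y): not NE [P2→S gives 9>5; P3→W gives 9>8]
(B,R,Z): not NE [P1→A gives 8>6; P2→Q gives 9>3; P3→W gives 9>0]
(B,R,W): not NE [P2→P gives 9>1]
(B,S,X): not NE [P1→A gives 7>0; P3→Y gives 8>4]
(B,S,Y): not NE [P1→A gives 5>4]
(B,S,Z): not NE [P2→Q gives 9>4; P3→Y gives 8>7]
(B,S,W): not NE [P2→P gives 9>2; P3→Y gives 8>4]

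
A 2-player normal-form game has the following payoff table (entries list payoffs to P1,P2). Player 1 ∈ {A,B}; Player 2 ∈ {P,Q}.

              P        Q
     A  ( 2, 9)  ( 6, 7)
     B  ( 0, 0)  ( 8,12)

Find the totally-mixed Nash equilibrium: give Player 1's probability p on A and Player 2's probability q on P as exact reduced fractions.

P1 indiff ⇒ q·2+(1-q)·6 = q·0+(1-q)·8 ⇒ q(2) = (1-q)(2) ⇒ q = 1/2
P2 indiff ⇒ p·9+(1-p)·0 = p·7+(1-p)·12 ⇒ p(2) = (1-p)(12) ⇒ p = 6/7

P1 mixes 6/7 on A; P2 mixes 1/2 on P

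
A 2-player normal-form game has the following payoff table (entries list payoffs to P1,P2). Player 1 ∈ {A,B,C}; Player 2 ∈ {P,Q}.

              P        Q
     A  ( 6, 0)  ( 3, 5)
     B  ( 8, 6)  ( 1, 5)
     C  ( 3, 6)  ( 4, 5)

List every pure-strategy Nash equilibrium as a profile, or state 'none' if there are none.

PSNE = {(B,P)}

(A,P): not NE [P1→B gives 8>6; P2→Q gives 5>0]
(A,Q): not NE [P1→C gives 4>3]
(B,P): NE
(B,Q): not NE [P1→C gives 4>1; P2→P gives 6>5]
(C,P): not NE [P1→B gives 8>3]
(C,Q): not NE [P2→P gives 6>5]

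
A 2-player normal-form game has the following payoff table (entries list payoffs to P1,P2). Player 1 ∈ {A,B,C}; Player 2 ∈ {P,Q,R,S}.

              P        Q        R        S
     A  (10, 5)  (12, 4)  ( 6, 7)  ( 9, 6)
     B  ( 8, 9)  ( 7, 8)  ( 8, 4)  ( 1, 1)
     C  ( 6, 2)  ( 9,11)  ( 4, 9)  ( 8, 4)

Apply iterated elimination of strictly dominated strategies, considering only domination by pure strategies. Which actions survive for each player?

P1 drop C (A beats it: P:10>6 Q:12>9 R:6>4 S:9>8)
P2 drop Q (P beats it: A:5>4 B:9>8)
P2 drop S (R beats it: A:7>6 B:4>1)
P1→{A,B} P2→{P,R}

IESDS → P1:{A,B} P2:{P,R}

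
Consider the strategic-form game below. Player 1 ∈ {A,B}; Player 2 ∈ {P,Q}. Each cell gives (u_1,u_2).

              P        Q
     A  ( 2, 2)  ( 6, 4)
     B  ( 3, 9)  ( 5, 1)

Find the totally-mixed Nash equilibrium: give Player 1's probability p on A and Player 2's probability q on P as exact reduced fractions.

p=4/5, q=1/2

P1 indiff ⇒ q·2+(1-q)·6 = q·3+(1-q)·5 ⇒ q(-1) = (1-q)(-1) ⇒ q = 1/2
P2 indiff ⇒ p·2+(1-p)·9 = p·4+(1-p)·1 ⇒ p(-2) = (1-p)(-8) ⇒ p = 4/5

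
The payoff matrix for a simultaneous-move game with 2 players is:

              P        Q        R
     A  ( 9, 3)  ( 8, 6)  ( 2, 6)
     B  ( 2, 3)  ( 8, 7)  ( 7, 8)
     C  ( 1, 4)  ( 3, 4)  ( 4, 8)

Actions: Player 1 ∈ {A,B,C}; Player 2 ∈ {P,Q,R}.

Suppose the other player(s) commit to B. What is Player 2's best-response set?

argmax u_2 = {R}

u_2(P vs B) = 3
u_2(Q vs B) = 7
u_2(R vs B) = 8
max payoff 8 at {R}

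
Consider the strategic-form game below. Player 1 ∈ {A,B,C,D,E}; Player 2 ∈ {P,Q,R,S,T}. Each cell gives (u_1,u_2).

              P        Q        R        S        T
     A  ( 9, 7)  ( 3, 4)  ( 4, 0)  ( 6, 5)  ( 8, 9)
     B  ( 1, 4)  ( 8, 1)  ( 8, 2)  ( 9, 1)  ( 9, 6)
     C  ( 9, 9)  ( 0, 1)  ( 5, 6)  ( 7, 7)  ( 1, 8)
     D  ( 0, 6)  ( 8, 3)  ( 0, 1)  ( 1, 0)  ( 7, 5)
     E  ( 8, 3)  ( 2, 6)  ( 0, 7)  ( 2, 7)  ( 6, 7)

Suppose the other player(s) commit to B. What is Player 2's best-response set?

argmax u_2 = {T}

u_2(P vs B) = 4
u_2(Q vs B) = 1
u_2(R vs B) = 2
u_2(S vs B) = 1
u_2(T vs B) = 6
max payoff 6 at {T}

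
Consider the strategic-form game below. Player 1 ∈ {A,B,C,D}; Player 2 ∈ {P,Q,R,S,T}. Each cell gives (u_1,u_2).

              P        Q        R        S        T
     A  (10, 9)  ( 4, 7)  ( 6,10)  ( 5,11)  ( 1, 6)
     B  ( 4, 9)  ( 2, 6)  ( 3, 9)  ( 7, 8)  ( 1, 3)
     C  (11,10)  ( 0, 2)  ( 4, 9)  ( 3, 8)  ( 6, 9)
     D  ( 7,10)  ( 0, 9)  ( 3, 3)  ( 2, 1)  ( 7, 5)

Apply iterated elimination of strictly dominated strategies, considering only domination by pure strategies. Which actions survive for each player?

IESDS → P1:{A,B,C} P2:{P,R,S}

P2 drop Q (P beats it: A:9>7 B:9>6 C:10>2 D:10>9)
P2 drop T (P beats it: A:9>6 B:9>3 C:10>9 D:10>5)
P1 drop D (A beats it: P:10>7 R:6>3 S:5>2)
P1→{A,B,C} P2→{P,R,S}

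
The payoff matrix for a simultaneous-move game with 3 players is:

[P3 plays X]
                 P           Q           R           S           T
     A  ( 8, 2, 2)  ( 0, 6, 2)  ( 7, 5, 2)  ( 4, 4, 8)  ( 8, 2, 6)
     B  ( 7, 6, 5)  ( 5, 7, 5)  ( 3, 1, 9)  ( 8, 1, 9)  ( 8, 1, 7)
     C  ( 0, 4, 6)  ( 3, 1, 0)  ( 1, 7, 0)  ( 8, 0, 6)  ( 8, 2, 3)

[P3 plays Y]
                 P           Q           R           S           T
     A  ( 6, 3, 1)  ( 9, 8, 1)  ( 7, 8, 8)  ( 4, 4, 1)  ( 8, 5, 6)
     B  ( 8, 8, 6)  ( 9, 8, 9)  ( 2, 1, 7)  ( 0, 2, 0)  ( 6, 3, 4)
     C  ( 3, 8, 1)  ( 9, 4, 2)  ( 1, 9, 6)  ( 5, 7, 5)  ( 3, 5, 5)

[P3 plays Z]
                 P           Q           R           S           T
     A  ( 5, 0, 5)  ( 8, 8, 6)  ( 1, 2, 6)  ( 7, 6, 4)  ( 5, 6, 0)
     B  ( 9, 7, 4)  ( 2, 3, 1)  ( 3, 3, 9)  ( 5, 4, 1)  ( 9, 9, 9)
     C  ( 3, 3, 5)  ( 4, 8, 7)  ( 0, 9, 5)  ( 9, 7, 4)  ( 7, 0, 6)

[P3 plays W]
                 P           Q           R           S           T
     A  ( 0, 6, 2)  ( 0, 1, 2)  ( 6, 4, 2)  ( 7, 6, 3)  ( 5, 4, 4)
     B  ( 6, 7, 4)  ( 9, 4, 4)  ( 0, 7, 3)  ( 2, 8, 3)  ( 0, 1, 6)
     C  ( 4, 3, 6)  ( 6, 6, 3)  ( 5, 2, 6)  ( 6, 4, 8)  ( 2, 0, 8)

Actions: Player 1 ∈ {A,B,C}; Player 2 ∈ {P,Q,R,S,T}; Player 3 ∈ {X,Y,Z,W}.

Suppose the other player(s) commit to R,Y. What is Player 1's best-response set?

u_1(A vs R,Y) = 7
u_1(B vs R,Y) = 2
u_1(C vs R,Y) = 1
max payoff 7 at {A}

BR_1 = {A}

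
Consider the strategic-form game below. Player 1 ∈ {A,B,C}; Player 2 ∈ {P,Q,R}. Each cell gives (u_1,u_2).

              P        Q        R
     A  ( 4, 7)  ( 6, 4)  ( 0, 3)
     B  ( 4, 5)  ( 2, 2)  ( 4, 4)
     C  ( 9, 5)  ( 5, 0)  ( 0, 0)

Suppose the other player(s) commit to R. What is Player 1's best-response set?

u_1(A vs R) = 0
u_1(B vs R) = 4
u_1(C vs R) = 0
max payoff 4 at {B}

argmax u_1 = {B}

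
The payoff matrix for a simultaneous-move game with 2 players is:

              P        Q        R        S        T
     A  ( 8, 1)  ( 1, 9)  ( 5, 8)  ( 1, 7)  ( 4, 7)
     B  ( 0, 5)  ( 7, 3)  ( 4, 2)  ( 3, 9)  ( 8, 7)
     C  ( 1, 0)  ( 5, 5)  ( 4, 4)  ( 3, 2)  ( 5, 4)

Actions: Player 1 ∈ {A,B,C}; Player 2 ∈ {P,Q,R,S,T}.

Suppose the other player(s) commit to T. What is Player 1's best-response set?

u_1(A vs T) = 4
u_1(B vs T) = 8
u_1(C vs T) = 5
max payoff 8 at {B}

BR_1 = {B}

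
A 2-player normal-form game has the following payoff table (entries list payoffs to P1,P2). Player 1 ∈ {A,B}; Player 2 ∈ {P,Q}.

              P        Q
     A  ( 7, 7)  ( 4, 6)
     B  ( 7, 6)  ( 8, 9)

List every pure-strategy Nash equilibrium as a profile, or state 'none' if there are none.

(A,P): NE
(A,Q): not NE [P1→B gives 8>4; P2→P gives 7>6]
(B,P): not NE [P2→Q gives 9>6]
(B,Q): NE

NE set: (A,P), (B,Q)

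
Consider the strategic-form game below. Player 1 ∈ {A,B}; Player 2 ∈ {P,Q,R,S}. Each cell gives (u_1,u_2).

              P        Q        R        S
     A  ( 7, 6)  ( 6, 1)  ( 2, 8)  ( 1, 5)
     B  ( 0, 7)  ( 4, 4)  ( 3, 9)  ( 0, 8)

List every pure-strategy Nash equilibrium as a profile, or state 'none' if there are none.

Nash profiles: (B,R)

(A,P): not NE [P2→R gives 8>6]
(A,Q): not NE [P2→R gives 8>1]
(A,R): not NE [P1→B gives 3>2]
(A,S): not NE [P2→R gives 8>5]
(B,P): not NE [P1→A gives 7>0; P2→R gives 9>7]
(B,Q): not NE [P1→A gives 6>4; P2→R gives 9>4]
(B,R): NE
(B,S): not NE [P1→A gives 1>0; P2→R gives 9>8]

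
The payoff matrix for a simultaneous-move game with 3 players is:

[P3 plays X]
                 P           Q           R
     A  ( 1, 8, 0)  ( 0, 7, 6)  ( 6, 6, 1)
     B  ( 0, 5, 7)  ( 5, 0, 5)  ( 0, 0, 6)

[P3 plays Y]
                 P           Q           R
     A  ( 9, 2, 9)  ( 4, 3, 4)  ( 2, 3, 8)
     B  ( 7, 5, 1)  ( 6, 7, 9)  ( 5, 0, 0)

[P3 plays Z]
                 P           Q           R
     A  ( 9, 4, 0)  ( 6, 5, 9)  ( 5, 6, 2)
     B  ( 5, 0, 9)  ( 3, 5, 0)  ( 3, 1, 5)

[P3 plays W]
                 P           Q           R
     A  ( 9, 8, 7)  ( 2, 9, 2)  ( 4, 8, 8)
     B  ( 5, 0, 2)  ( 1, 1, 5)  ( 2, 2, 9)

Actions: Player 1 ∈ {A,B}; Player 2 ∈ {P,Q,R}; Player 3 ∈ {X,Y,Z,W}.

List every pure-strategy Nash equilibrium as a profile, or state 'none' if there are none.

NE set: (B,Q,Y)

(A,P,X): not NE [P3→Y gives 9>0]
(A,P,Y): not NE [P2→R gives 3>2]
(A,P,Z): not NE [P2→R gives 6>4; P3→Y gives 9>0]
(A,P,W): not NE [P2→Q gives 9>8; P3→Y gives 9>7]
(A,Q,X): not NE [P1→B gives 5>0; P2→P gives 8>7; P3→Z gives 9>6]
(A,Q,Y): not NE [P1→B gives 6>4; P3→Z gives 9>4]
(A,Q,Z): not NE [P2→R gives 6>5]
(A,Q,W): not NE [P3→Z gives 9>2]
(A,R,X): not NE [P2→P gives 8>6; P3→W gives 8>1]
(A,R,Y): not NE [P1→B gives 5>2]
(A,R,Z): not NE [P3→W gives 8>2]
(A,R,W): not NE [P2→Q gives 9>8]
(B,P,X): not NE [P1→A gives 1>0; P3→Z gives 9>7]
(B,P,Y): not NE [P1→A gives 9>7; P2→Q gives 7>5; P3→Z gives 9>1]
(B,P,Z): not NE [P1→A gives 9>5; P2→Q gives 5>0]
(B,P,W): not NE [P1→A gives 9>5; P2→R gives 2>0; P3→Z gives 9>2]
(B,Q,X): not NE [P2→P gives 5>0; P3→Y gives 9>5]
(B,Q,Y): NE
(B,Q,Z): not NE [P1→A gives 6>3; P3→Y gives 9>0]
(B,Q,W): not NE [P1→A gives 2>1; P2→R gives 2>1; P3→Y gives 9>5]
(B,R,X): not NE [P1→A gives 6>0; P2→P gives 5>0; P3→W gives 9>6]
(B,R,Y): not NE [P2→Q gives 7>0; P3→W gives 9>0]
(B,R,Z): not NE [P1→A gives 5>3; P2→Q gives 5>1; P3→W gives 9>5]
(B,R,W): not NE [P1→A gives 4>2]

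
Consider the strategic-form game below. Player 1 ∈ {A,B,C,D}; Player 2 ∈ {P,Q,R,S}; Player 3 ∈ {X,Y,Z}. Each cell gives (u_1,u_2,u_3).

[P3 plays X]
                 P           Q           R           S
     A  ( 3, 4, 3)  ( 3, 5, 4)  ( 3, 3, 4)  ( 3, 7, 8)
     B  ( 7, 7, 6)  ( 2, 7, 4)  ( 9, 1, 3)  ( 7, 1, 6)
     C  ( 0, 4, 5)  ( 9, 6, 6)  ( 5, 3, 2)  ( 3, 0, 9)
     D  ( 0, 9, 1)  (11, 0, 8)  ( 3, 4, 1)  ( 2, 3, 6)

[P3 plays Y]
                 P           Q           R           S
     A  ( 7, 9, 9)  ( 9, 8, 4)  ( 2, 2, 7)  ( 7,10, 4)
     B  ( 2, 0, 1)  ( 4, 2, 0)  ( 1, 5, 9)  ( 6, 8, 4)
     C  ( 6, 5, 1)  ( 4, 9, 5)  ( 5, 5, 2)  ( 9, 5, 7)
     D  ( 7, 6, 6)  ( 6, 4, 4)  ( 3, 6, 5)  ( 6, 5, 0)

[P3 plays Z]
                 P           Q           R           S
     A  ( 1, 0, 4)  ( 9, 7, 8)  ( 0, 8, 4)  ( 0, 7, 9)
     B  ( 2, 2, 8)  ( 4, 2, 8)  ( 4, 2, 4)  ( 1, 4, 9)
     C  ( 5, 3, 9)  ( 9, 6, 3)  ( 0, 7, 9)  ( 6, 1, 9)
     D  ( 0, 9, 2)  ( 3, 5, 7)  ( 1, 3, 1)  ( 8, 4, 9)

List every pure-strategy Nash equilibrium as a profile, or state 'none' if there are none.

Nash profiles: (D,P,Y)

(A,P,X): not NE [P1→B gives 7>3; P2→S gives 7>4; P3→Y gives 9>3]
(A,P,Y): not NE [P2→S gives 10>9]
(A,P,Z): not NE [P1→C gives 5>1; P2→R gives 8>0; P3→Y gives 9>4]
(A,Q,X): not NE [P1→D gives 11>3; P2→S gives 7>5; P3→Z gives 8>4]
(A,Q,Y): not NE [P2→S gives 10>8; P3→Z gives 8>4]
(A,Q,Z): not NE [P2→R gives 8>7]
(A,R,X): not NE [P1→B gives 9>3; P2→S gives 7>3; P3→Y gives 7>4]
(A,R,Y): not NE [P1→C gives 5>2; P2→S gives 10>2]
(A,R,Z): not NE [P1→B gives 4>0; P3→Y gives 7>4]
(A,S,X): not NE [P1→B gives 7>3; P3→Z gives 9>8]
(A,S,Y): not NE [P1→C gives 9>7; P3→Z gives 9>4]
(A,S,Z): not NE [P1→D gives 8>0; P2→R gives 8>7]
(B,P,X): not NE [P3→Z gives 8>6]
(B,P,Y): not NE [P1→D gives 7>2; P2→S gives 8>0; P3→Z gives 8>1]
(B,P,Z): not NE [P1→C gives 5>2; P2→S gives 4>2]
(B,Q,X): not NE [P1→D gives 11>2; P3→Z gives 8>4]
(B,Q,Y): not NE [P1→A gives 9>4; P2→S gives 8>2; P3→Z gives 8>0]
(B,Q,Z): not NE [P1→C gives 9>4; P2→S gives 4>2]
(B,R,X): not NE [P2→Q gives 7>1; P3→Y gives 9>3]
(B,R,Y): not NE [P1→C gives 5>1; P2→S gives 8>5]
(B,R,Z): not NE [P2→S gives 4>2; P3→Y gives 9>4]
(B,S,X): not NE [P2→Q gives 7>1; P3→Z gives 9>6]
(B,S,Y): not NE [P1→C gives 9>6; P3→Z gives 9>4]
(B,S,Z): not NE [P1→D gives 8>1]
(C,P,X): not NE [P1→B gives 7>0; P2→Q gives 6>4; P3→Z gives 9>5]
(C,P,Y): not NE [P1→D gives 7>6; P2→Q gives 9>5; P3→Z gives 9>1]
(C,P,Z): not NE [P2→R gives 7>3]
(C,Q,X): not NE [P1→D gives 11>9]
(C,Q,Y): not NE [P1→A gives 9>4; P3→X gives 6>5]
(C,Q,Z): not NE [P2→R gives 7>6; P3→X gives 6>3]
(C,R,X): not NE [P1→B gives 9>5; P2→Q gives 6>3; P3→Z gives 9>2]
(C,R,Y): not NE [P2→Q gives 9>5; P3→Z gives 9>2]
(C,R,Z): not NE [P1→B gives 4>0]
(C,S,X): not NE [P1→B gives 7>3; P2→Q gives 6>0]
(C,S,Y): not NE [P2→Q gives 9>5; P3→Z gives 9>7]
(C,S,Z): not NE [P1→D gives 8>6; P2→R gives 7>1]
(D,P,X): not NE [P1→B gives 7>0; P3→Y gives 6>1]
(D,P,Y): NE
(D,P,Z): not NE [P1→C gives 5>0; P3→Y gives 6>2]
(D,Q,X): not NE [P2→P gives 9>0]
(D,Q,Y): not NE [P1→A gives 9>6; P2→R gives 6>4; P3→X gives 8>4]
(D,Q,Z): not NE [P1→C gives 9>3; P2→P gives 9>5; P3→X gives 8>7]
(D,R,X): not NE [P1→B gives 9>3; P2→P gives 9>4; P3→Y gives 5>1]
(D,R,Y): not NE [P1→C gives 5>3]
(D,R,Z): not NE [P1→B gives 4>1; P2→P gives 9>3; P3→Y gives 5>1]
(D,S,X): not NE [P1→B gives 7>2; P2→P gives 9>3; P3→Z gives 9>6]
(D,S,Y): not NE [P1→C gives 9>6; P2→R gives 6>5; P3→Z gives 9>0]
(D,S,Z): not NE [P2→P gives 9>4]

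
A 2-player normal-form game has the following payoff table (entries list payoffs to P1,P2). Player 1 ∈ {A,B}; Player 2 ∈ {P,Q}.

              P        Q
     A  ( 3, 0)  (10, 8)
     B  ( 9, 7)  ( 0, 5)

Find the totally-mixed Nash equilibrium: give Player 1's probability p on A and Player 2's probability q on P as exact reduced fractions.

p=1/5, q=5/8

P1 indiff ⇒ q·3+(1-q)·10 = q·9+(1-q)·0 ⇒ q(-6) = (1-q)(-10) ⇒ q = 5/8
P2 indiff ⇒ p·0+(1-p)·7 = p·8+(1-p)·5 ⇒ p(-8) = (1-p)(-2) ⇒ p = 1/5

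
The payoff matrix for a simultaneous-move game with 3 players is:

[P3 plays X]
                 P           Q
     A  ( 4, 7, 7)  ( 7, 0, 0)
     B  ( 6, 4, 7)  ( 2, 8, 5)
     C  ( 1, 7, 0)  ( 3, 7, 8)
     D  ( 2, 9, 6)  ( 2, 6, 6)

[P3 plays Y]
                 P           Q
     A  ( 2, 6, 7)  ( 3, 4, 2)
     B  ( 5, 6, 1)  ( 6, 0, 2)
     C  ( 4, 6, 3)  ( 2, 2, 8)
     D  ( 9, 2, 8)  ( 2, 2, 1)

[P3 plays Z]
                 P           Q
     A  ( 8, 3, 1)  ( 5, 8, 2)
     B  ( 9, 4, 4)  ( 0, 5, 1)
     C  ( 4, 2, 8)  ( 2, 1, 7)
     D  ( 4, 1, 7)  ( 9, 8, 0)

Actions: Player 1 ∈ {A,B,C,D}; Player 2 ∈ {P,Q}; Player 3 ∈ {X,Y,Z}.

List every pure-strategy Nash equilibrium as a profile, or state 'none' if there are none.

PSNE = {(D,P,Y)}

(A,P,X): not NE [P1→B gives 6>4]
(A,P,Y): not NE [P1→D gives 9>2]
(A,P,Z): not NE [P1→B gives 9>8; P2→Q gives 8>3; P3→Y gives 7>1]
(A,Q,X): not NE [P2→P gives 7>0; P3→Z gives 2>0]
(A,Q,Y): not NE [P1→B gives 6>3; P2→P gives 6>4]
(A,Q,Z): not NE [P1→D gives 9>5]
(B,P,X): not NE [P2→Q gives 8>4]
(B,P,Y): not NE [P1→D gives 9>5; P3→X gives 7>1]
(B,P,Z): not NE [P2→Q gives 5>4; P3→X gives 7>4]
(B,Q,X): not NE [P1→A gives 7>2]
(B,Q,Y): not NE [P2→P gives 6>0; P3→X gives 5>2]
(B,Q,Z): not NE [P1→D gives 9>0; P3→X gives 5>1]
(C,P,X): not NE [P1→B gives 6>1; P3→Z gives 8>0]
(C,P,Y): not NE [P1→D gives 9>4; P3→Z gives 8>3]
(C,P,Z): not NE [P1→B gives 9>4]
(C,Q,X): not NE [P1→A gives 7>3]
(C,Q,Y): not NE [P1→B gives 6>2; P2→P gives 6>2]
(C,Q,Z): not NE [P1→D gives 9>2; P2→P gives 2>1; P3→Y gives 8>7]
(D,P,X): not NE [P1→B gives 6>2; P3→Y gives 8>6]
(D,P,Y): NE
(D,P,Z): not NE [P1→B gives 9>4; P2→Q gives 8>1; P3→Y gives 8>7]
(D,Q,X): not NE [P1→A gives 7>2; P2→P gives 9>6]
(D,Q,Y): not NE [P1→B gives 6>2; P3→X gives 6>1]
(D,Q,Z): not NE [P3→X gives 6>0]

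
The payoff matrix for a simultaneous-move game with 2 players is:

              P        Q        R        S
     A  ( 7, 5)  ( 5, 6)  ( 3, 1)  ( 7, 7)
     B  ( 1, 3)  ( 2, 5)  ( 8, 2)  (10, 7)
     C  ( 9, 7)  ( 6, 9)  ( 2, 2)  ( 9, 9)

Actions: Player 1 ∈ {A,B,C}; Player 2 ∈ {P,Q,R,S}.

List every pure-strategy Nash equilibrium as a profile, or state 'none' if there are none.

PSNE = {(B,S), (C,Q)}

(A,P): not NE [P1→C gives 9>7; P2→S gives 7>5]
(A,Q): not NE [P1→C gives 6>5; P2→S gives 7>6]
(A,R): not NE [P1→B gives 8>3; P2→S gives 7>1]
(A,S): not NE [P1→B gives 10>7]
(B,P): not NE [P1→C gives 9>1; P2→S gives 7>3]
(B,Q): not NE [P1→C gives 6>2; P2→S gives 7>5]
(B,R): not NE [P2→S gives 7>2]
(B,S): NE
(C,P): not NE [P2→S gives 9>7]
(C,Q): NE
(C,R): not NE [P1→B gives 8>2; P2→S gives 9>2]
(C,S): not NE [P1→B gives 10>9]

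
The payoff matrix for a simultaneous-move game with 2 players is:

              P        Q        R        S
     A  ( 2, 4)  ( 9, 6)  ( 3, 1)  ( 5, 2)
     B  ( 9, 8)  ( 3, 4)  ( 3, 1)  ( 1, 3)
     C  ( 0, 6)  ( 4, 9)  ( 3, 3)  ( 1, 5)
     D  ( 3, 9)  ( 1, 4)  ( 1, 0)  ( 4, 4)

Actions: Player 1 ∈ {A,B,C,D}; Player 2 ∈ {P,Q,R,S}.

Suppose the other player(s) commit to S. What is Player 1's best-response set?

P1 best: {A}

u_1(A vs S) = 5
u_1(B vs S) = 1
u_1(C vs S) = 1
u_1(D vs S) = 4
max payoff 5 at {A}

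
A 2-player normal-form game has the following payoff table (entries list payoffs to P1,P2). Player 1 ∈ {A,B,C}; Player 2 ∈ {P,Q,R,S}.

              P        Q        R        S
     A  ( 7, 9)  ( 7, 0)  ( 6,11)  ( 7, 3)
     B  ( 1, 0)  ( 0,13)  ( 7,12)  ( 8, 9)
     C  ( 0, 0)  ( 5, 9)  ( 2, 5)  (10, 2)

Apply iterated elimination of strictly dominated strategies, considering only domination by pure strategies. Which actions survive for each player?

P2 drop P (R beats it: A:11>9 B:12>0 C:5>0)
P2 drop S (R beats it: A:11>3 B:12>9 C:5>2)
P1 drop C (A beats it: Q:7>5 R:6>2)
P1→{A,B} P2→{Q,R}

IESDS → P1:{A,B} P2:{Q,R}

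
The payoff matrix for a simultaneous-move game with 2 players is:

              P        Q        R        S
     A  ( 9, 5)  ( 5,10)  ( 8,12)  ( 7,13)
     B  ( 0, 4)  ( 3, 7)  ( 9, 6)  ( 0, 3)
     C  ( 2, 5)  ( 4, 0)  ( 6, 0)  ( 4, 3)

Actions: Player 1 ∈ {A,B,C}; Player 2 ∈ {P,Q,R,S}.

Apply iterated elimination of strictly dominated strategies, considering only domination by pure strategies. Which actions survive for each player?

Survivors P1:{A,B} P2:{Q,R,S}

P1 drop C (A beats it: P:9>2 Q:5>4 R:8>6 S:7>4)
P2 drop P (Q beats it: A:10>5 B:7>4)
P1→{A,B} P2→{Q,R,S}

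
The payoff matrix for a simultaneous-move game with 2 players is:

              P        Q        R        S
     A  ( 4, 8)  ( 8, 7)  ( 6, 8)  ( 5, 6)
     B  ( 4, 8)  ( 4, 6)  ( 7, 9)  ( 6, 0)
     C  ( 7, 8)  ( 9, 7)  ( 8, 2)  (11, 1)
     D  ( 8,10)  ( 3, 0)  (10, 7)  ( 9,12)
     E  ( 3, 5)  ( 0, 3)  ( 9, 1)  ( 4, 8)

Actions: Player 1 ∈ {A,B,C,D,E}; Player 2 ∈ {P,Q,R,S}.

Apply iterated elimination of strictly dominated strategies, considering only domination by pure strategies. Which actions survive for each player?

P1 drop A (C beats it: P:7>4 Q:9>8 R:8>6 S:11>5)
P1 drop B (C beats it: P:7>4 Q:9>4 R:8>7 S:11>6)
P1 drop E (D beats it: P:8>3 Q:3>0 R:10>9 S:9>4)
P2 drop Q (P beats it: C:8>7 D:10>0)
P2 drop R (P beats it: C:8>2 D:10>7)
P1→{C,D} P2→{P,S}

Survivors P1:{C,D} P2:{P,S}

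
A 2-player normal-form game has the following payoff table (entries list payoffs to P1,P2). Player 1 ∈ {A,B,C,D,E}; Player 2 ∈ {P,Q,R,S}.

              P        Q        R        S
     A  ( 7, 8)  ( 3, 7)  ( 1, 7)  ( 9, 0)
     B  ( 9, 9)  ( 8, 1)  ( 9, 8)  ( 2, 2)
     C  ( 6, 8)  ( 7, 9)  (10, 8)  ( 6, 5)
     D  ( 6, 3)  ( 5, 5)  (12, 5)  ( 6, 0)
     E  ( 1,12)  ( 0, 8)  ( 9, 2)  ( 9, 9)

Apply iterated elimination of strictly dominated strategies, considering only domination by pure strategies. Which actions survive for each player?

IESDS → P1:{B,C,D} P2:{P,Q,R}

P2 drop S (P beats it: A:8>0 B:9>2 C:8>5 D:3>0 E:12>9)
P1 drop A (B beats it: P:9>7 Q:8>3 R:9>1)
P1 drop E (C beats it: P:6>1 Q:7>0 R:10>9)
P1→{B,C,D} P2→{P,Q,R}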